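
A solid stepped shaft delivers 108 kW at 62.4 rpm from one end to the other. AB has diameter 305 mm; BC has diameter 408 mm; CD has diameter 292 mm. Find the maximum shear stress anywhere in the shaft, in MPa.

ω = 2π·62.4/60 = 6.535 rad/s, so T = P/ω = 108×10³ / 6.535 = 16530 N·m.
Under the same torque, τ_max = 16T/(πd³) is largest where d is smallest — segment CD (d = 292 mm).
τ_max = 16·16530/(π·(0.292)³) = 3.381×10^6 Pa.

3.38 MPa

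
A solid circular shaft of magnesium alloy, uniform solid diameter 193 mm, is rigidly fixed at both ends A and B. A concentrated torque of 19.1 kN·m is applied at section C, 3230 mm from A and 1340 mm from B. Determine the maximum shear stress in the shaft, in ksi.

With uniform GJ and both ends fixed, compatibility θ_AC = θ_CB gives T_A·a = T_B·b, together with T_A + T_B = T₀.
T_A = T₀·b/(a+b) = 19100·1340/4570 = 5600 N·m; T_B = 13500 N·m.
τ in each portion: τ_AC = 3.97×10^6 Pa, τ_CB = 9.56×10^6 Pa; maximum is in CB.
τ_max = T_CB·r/J = 13500·0.0965/1.36×10^-4 = 9.564×10^6 Pa.

1.39 ksi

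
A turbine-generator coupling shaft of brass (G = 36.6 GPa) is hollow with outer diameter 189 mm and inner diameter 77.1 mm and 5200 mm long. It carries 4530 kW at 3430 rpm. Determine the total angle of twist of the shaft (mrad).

ω = 2π·3430/60 = 359.2 rad/s, so T = P/ω = 4530×10³ / 359.2 = 12610 N·m.
J = π(d_o⁴ − d_i⁴)/32 = π(0.189⁴ − 0.0771⁴)/32 = 1.218×10^-4 m⁴.
θ = T·L/(G·J) = 12610 × 5.20 / (36.6×10⁹ × 1.218×10^-4) = 0.01471 rad.

14.7 mrad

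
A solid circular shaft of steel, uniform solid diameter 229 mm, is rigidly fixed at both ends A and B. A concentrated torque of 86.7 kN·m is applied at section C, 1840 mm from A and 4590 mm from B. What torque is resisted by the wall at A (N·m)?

61900 N·m

With uniform GJ and both ends fixed, compatibility θ_AC = θ_CB gives T_A·a = T_B·b, together with T_A + T_B = T₀.
T_A = T₀·b/(a+b) = 86700·4590/6430 = 61890 N·m; T_B = 24810 N·m.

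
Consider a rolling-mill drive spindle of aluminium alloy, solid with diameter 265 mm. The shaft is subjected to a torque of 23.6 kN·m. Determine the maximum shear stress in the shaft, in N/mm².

6.46 N/mm²

J = πd⁴/32 = π(0.265)⁴/32 = 4.842×10^-4 m⁴.
τ_max = T·r/J = 23600 × 0.133 / 4.842×10^-4 = 6.459×10^6 Pa.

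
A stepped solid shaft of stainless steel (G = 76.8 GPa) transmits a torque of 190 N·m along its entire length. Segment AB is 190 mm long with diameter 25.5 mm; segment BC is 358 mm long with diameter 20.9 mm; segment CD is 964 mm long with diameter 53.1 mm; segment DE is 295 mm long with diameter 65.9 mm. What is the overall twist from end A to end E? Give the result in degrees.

3.56°

J_AB = π(0.0255)⁴/32 = 4.15×10^-8 m⁴; J_BC = π(0.0209)⁴/32 = 1.87×10^-8 m⁴; J_CD = π(0.0531)⁴/32 = 7.81×10^-7 m⁴; J_DE = π(0.0659)⁴/32 = 1.85×10^-6 m⁴.
θ = (T/G)·Σ L_i/J_i = (190.0/76.8×10⁹)·(0.190/4.15×10^-8 + 0.358/1.87×10^-8 + 0.964/7.81×10^-7 + 0.295/1.85×10^-6) = 0.06205 rad.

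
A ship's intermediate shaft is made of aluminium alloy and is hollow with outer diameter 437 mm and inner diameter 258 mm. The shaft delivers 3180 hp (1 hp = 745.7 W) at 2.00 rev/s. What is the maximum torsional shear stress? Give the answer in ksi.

1.90 ksi

ω = 2π·2.00 = 12.57 rad/s, so T = P/ω = 3180×745.7 / 12.57 = 188700 N·m.
J = π(d_o⁴ − d_i⁴)/32 = π(0.437⁴ − 0.258⁴)/32 = 3.145×10^-3 m⁴.
τ_max = T·r/J = 188700 × 0.218 / 3.145×10^-3 = 1.311×10^7 Pa.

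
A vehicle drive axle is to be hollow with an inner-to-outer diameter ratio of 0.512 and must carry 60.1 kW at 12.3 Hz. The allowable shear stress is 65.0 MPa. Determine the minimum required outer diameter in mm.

ω = 2π·12.3 = 77.28 rad/s, so T = P/ω = 60.1×10³ / 77.28 = 777.7 N·m.
For a hollow shaft with d_i/d_o = 0.512: τ_max = 16T/(π d_o³ (1−k⁴)), so d_o = [16T/(π τ_allow (1−k⁴))]^(1/3) = [16·777.7/(π·6.50×10^7·0.9313)]^(1/3) = 0.04030 m.

40.3 mm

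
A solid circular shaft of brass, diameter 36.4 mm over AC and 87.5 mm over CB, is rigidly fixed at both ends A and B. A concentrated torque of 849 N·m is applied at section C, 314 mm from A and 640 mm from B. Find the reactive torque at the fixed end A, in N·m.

48.8 N·m

Compatibility: T_A·a/J_AC = T_B·b/J_CB with T_A + T_B = T₀.
J_AC = 1.72×10^-7 m⁴, J_CB = 5.75×10^-6 m⁴, so T_A = T₀·(J_AC/a)/((J_AC/a)+(J_CB/b)) = 48.84 N·m, T_B = 800.2 N·m.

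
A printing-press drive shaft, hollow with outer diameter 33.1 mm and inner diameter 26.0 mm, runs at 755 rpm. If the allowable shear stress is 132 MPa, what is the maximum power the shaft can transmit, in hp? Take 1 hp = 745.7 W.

61.7 hp

J = π(d_o⁴ − d_i⁴)/32 = π(0.0331⁴ − 0.0260⁴)/32 = 7.298×10^-8 m⁴.
T_max = τ_allow·J/r = 1.32×10^8 × 7.298×10^-8 / 0.0166 = 582.1 N·m.
ω = 2π·755/60 = 79.06 rad/s, so P_max = T_max·ω = 4.602×10^4 W.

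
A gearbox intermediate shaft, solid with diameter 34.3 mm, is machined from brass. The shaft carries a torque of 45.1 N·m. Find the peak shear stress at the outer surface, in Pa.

5.69e6 Pa

J = πd⁴/32 = π(0.0343)⁴/32 = 1.359×10^-7 m⁴.
τ_max = T·r/J = 45.10 × 0.0171 / 1.359×10^-7 = 5.692×10^6 Pa.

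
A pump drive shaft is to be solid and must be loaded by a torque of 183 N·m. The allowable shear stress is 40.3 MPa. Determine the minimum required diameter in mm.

28.5 mm

For a solid shaft τ_max = 16T/(πd³), so d = (16T/(π τ_allow))^(1/3) = (16·183.0/(π·4.03×10^7))^(1/3) = 0.02849 m.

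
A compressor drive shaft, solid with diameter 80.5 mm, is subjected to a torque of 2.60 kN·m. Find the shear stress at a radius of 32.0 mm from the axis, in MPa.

J = πd⁴/32 = π(0.0805)⁴/32 = 4.123×10^-6 m⁴.
Shear stress varies linearly with radius: τ = T·r/J = 2600 × 0.0320 / 4.123×10^-6 = 2.018×10^7 Pa.

20.2 MPa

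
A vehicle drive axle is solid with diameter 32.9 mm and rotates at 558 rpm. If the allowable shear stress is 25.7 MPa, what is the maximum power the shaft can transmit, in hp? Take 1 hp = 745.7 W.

J = πd⁴/32 = π(0.0329)⁴/32 = 1.150×10^-7 m⁴.
T_max = τ_allow·J/r = 2.57×10^7 × 1.150×10^-7 / 0.0164 = 179.7 N·m.
ω = 2π·558/60 = 58.43 rad/s, so P_max = T_max·ω = 1.050×10^4 W.

14.1 hp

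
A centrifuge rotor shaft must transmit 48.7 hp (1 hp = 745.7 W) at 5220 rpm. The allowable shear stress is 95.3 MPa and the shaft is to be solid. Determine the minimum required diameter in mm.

15.3 mm

ω = 2π·5220/60 = 546.6 rad/s, so T = P/ω = 48.7×745.7 / 546.6 = 66.43 N·m.
For a solid shaft τ_max = 16T/(πd³), so d = (16T/(π τ_allow))^(1/3) = (16·66.43/(π·9.53×10^7))^(1/3) = 0.01526 m.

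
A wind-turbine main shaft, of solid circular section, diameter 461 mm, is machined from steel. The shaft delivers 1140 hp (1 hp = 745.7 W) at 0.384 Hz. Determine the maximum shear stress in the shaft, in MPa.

18.3 MPa

ω = 2π·0.384 = 2.413 rad/s, so T = P/ω = 1140×745.7 / 2.413 = 352300 N·m.
J = πd⁴/32 = π(0.461)⁴/32 = 4.434×10^-3 m⁴.
τ_max = T·r/J = 352300 × 0.231 / 4.434×10^-3 = 1.832×10^7 Pa.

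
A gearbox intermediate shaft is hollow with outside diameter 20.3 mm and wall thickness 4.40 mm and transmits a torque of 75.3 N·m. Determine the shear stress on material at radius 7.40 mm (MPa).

J = π(d_o⁴ − d_i⁴)/32 = π(0.0203⁴ − 0.0115⁴)/32 = 1.495×10^-8 m⁴.
Shear stress varies linearly with radius: τ = T·r/J = 75.30 × 0.00740 / 1.495×10^-8 = 3.726×10^7 Pa.

37.3 MPa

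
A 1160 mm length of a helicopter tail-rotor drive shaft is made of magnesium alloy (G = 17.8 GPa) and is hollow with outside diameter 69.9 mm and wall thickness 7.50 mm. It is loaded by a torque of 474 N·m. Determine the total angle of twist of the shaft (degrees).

J = π(d_o⁴ − d_i⁴)/32 = π(0.0699⁴ − 0.0549⁴)/32 = 1.452×10^-6 m⁴.
θ = T·L/(G·J) = 474.0 × 1.16 / (17.8×10⁹ × 1.452×10^-6) = 0.02128 rad.

1.22°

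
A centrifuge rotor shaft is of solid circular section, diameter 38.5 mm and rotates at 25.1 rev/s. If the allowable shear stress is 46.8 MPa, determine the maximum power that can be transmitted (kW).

82.7 kW

J = πd⁴/32 = π(0.0385)⁴/32 = 2.157×10^-7 m⁴.
T_max = τ_allow·J/r = 4.68×10^7 × 2.157×10^-7 / 0.0192 = 524.4 N·m.
ω = 2π·25.1 = 157.7 rad/s, so P_max = T_max·ω = 8.270×10^4 W.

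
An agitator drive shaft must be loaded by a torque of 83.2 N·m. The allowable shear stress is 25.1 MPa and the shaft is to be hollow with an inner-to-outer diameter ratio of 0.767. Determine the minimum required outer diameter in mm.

29.6 mm

For a hollow shaft with d_i/d_o = 0.767: τ_max = 16T/(π d_o³ (1−k⁴)), so d_o = [16T/(π τ_allow (1−k⁴))]^(1/3) = [16·83.20/(π·2.51×10^7·0.6539)]^(1/3) = 0.02956 m.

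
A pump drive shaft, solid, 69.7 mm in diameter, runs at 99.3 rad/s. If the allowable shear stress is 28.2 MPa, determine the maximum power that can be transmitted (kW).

J = πd⁴/32 = π(0.0697)⁴/32 = 2.317×10^-6 m⁴.
T_max = τ_allow·J/r = 2.82×10^7 × 2.317×10^-6 / 0.0348 = 1875 N·m.
ω = 99.3 rad/s, so P_max = T_max·ω = 1.862×10^5 W.

186 kW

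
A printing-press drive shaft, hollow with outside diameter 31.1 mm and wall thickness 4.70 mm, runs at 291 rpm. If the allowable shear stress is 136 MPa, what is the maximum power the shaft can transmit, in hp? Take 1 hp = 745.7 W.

J = π(d_o⁴ − d_i⁴)/32 = π(0.0311⁴ − 0.0217⁴)/32 = 7.007×10^-8 m⁴.
T_max = τ_allow·J/r = 1.36×10^8 × 7.007×10^-8 / 0.0156 = 612.9 N·m.
ω = 2π·291/60 = 30.47 rad/s, so P_max = T_max·ω = 1.868×10^4 W.

25.0 hp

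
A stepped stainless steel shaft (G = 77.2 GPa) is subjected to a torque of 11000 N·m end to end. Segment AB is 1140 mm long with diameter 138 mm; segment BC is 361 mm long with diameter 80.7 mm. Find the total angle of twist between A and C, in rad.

0.0169 rad

J_AB = π(0.138)⁴/32 = 3.56×10^-5 m⁴; J_BC = π(0.0807)⁴/32 = 4.16×10^-6 m⁴.
θ = (T/G)·Σ L_i/J_i = (11000/77.2×10⁹)·(1.14/3.56×10^-5 + 0.361/4.16×10^-6) = 0.01692 rad.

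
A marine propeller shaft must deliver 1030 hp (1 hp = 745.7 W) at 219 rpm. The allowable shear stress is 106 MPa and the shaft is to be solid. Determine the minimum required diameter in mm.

117 mm

ω = 2π·219/60 = 22.93 rad/s, so T = P/ω = 1030×745.7 / 22.93 = 33490 N·m.
For a solid shaft τ_max = 16T/(πd³), so d = (16T/(π τ_allow))^(1/3) = (16·33490/(π·1.06×10^8))^(1/3) = 0.1172 m.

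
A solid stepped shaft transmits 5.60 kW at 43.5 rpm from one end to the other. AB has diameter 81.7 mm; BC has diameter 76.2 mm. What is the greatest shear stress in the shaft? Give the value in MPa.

ω = 2π·43.5/60 = 4.555 rad/s, so T = P/ω = 5.60×10³ / 4.555 = 1229 N·m.
Under the same torque, τ_max = 16T/(πd³) is largest where d is smallest — segment BC (d = 76.2 mm).
τ_max = 16·1229/(π·(0.0762)³) = 1.415×10^7 Pa.

14.2 MPa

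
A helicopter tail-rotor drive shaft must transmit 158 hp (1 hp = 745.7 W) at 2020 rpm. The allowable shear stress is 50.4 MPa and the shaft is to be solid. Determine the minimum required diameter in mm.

38.3 mm

ω = 2π·2020/60 = 211.5 rad/s, so T = P/ω = 158×745.7 / 211.5 = 557.0 N·m.
For a solid shaft τ_max = 16T/(πd³), so d = (16T/(π τ_allow))^(1/3) = (16·557.0/(π·5.04×10^7))^(1/3) = 0.03832 m.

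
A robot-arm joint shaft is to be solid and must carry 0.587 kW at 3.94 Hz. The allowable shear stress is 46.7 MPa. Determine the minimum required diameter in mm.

ω = 2π·3.94 = 24.76 rad/s, so T = P/ω = 0.587×10³ / 24.76 = 23.71 N·m.
For a solid shaft τ_max = 16T/(πd³), so d = (16T/(π τ_allow))^(1/3) = (16·23.71/(π·4.67×10^7))^(1/3) = 0.01373 m.

13.7 mm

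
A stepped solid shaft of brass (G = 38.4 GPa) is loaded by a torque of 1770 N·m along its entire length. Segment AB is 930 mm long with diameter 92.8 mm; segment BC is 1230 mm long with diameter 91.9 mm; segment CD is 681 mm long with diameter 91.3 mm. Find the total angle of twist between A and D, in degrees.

1.06°

J_AB = π(0.0928)⁴/32 = 7.28×10^-6 m⁴; J_BC = π(0.0919)⁴/32 = 7.00×10^-6 m⁴; J_CD = π(0.0913)⁴/32 = 6.82×10^-6 m⁴.
θ = (T/G)·Σ L_i/J_i = (1770/38.4×10⁹)·(0.930/7.28×10^-6 + 1.23/7.00×10^-6 + 0.681/6.82×10^-6) = 0.01859 rad.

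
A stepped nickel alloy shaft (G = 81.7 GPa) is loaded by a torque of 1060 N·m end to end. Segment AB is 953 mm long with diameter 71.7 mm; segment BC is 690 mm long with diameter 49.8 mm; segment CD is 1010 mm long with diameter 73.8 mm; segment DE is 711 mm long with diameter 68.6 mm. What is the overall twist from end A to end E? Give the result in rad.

J_AB = π(0.0717)⁴/32 = 2.59×10^-6 m⁴; J_BC = π(0.0498)⁴/32 = 6.04×10^-7 m⁴; J_CD = π(0.0738)⁴/32 = 2.91×10^-6 m⁴; J_DE = π(0.0686)⁴/32 = 2.17×10^-6 m⁴.
θ = (T/G)·Σ L_i/J_i = (1060/81.7×10⁹)·(0.953/2.59×10^-6 + 0.690/6.04×10^-7 + 1.01/2.91×10^-6 + 0.711/2.17×10^-6) = 0.02833 rad.

0.0283 rad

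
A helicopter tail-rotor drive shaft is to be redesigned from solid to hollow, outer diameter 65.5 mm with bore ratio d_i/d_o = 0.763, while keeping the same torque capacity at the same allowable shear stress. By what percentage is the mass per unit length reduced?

Equal τ_max and T ⇒ the solid shaft needs d_s³ = d_o³(1−k⁴), so d_s = 65.5·(1−0.763⁴)^(1/3) = 57.06 mm.
Area ratio A_h/A_s = d_o²(1−k²)/d_s² = (1−k²)/(1−k⁴)^(2/3) = 0.5506.
Mass saving = 1 − 0.5506 = 44.9 %.

44.9 %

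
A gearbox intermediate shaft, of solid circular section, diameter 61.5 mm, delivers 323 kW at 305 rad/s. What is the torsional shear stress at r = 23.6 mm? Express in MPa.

ω = 305 rad/s, so T = P/ω = 323×10³ / 305.0 = 1059 N·m.
J = πd⁴/32 = π(0.0615)⁴/32 = 1.404×10^-6 m⁴.
Shear stress varies linearly with radius: τ = T·r/J = 1059 × 0.0236 / 1.404×10^-6 = 1.780×10^7 Pa.

17.8 MPa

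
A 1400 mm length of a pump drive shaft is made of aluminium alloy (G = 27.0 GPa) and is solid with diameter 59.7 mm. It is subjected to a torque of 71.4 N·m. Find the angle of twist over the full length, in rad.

0.00297 rad

J = πd⁴/32 = π(0.0597)⁴/32 = 1.247×10^-6 m⁴.
θ = T·L/(G·J) = 71.40 × 1.40 / (27.0×10⁹ × 1.247×10^-6) = 2.969×10^-3 rad.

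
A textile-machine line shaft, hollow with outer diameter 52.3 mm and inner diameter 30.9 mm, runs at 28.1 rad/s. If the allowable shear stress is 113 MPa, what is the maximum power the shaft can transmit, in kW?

78.3 kW

J = π(d_o⁴ − d_i⁴)/32 = π(0.0523⁴ − 0.0309⁴)/32 = 6.450×10^-7 m⁴.
T_max = τ_allow·J/r = 1.13×10^8 × 6.450×10^-7 / 0.0261 = 2787 N·m.
ω = 28.1 rad/s, so P_max = T_max·ω = 7.832×10^4 W.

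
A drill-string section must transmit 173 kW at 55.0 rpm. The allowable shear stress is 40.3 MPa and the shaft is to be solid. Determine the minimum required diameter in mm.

ω = 2π·55.0/60 = 5.760 rad/s, so T = P/ω = 173×10³ / 5.760 = 30040 N·m.
For a solid shaft τ_max = 16T/(πd³), so d = (16T/(π τ_allow))^(1/3) = (16·30040/(π·4.03×10^7))^(1/3) = 0.1560 m.

156 mm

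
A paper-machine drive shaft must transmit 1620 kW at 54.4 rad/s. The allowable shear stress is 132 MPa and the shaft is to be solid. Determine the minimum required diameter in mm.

105 mm

ω = 54.4 rad/s, so T = P/ω = 1620×10³ / 54.40 = 29780 N·m.
For a solid shaft τ_max = 16T/(πd³), so d = (16T/(π τ_allow))^(1/3) = (16·29780/(π·1.32×10^8))^(1/3) = 0.1047 m.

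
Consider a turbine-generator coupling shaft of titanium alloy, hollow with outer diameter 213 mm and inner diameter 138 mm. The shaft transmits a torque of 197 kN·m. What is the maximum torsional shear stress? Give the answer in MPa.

J = π(d_o⁴ − d_i⁴)/32 = π(0.213⁴ − 0.138⁴)/32 = 1.665×10^-4 m⁴.
τ_max = T·r/J = 197000 × 0.106 / 1.665×10^-4 = 1.260×10^8 Pa.

126 MPa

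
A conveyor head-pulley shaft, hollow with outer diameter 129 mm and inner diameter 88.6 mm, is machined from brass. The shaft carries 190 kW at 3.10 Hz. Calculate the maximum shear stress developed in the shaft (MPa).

ω = 2π·3.10 = 19.48 rad/s, so T = P/ω = 190×10³ / 19.48 = 9755 N·m.
J = π(d_o⁴ − d_i⁴)/32 = π(0.129⁴ − 0.0886⁴)/32 = 2.114×10^-5 m⁴.
τ_max = T·r/J = 9755 × 0.0645 / 2.114×10^-5 = 2.977×10^7 Pa.

29.8 MPa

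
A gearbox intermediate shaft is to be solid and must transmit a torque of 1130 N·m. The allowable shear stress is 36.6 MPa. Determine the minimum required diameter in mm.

For a solid shaft τ_max = 16T/(πd³), so d = (16T/(π τ_allow))^(1/3) = (16·1130/(π·3.66×10^7))^(1/3) = 0.05397 m.

54.0 mm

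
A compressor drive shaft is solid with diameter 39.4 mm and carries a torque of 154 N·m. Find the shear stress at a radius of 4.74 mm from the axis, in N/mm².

J = πd⁴/32 = π(0.0394)⁴/32 = 2.366×10^-7 m⁴.
Shear stress varies linearly with radius: τ = T·r/J = 154.0 × 0.00474 / 2.366×10^-7 = 3.085×10^6 Pa.

3.09 N/mm²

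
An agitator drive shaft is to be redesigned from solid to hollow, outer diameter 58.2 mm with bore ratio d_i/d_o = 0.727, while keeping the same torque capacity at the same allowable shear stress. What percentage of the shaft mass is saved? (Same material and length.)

41.3 %

Equal τ_max and T ⇒ the solid shaft needs d_s³ = d_o³(1−k⁴), so d_s = 58.2·(1−0.727⁴)^(1/3) = 52.18 mm.
Area ratio A_h/A_s = d_o²(1−k²)/d_s² = (1−k²)/(1−k⁴)^(2/3) = 0.5865.
Mass saving = 1 − 0.5865 = 41.3 %.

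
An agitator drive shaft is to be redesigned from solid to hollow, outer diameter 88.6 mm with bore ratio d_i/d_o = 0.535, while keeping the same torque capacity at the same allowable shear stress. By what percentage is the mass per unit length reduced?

24.4 %

Equal τ_max and T ⇒ the solid shaft needs d_s³ = d_o³(1−k⁴), so d_s = 88.6·(1−0.535⁴)^(1/3) = 86.11 mm.
Area ratio A_h/A_s = d_o²(1−k²)/d_s² = (1−k²)/(1−k⁴)^(2/3) = 0.7556.
Mass saving = 1 − 0.7556 = 24.4 %.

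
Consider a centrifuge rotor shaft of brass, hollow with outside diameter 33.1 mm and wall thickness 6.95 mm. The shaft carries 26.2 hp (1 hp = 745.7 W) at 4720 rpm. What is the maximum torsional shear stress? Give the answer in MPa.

6.26 MPa

ω = 2π·4720/60 = 494.3 rad/s, so T = P/ω = 26.2×745.7 / 494.3 = 39.53 N·m.
J = π(d_o⁴ − d_i⁴)/32 = π(0.0331⁴ − 0.0192⁴)/32 = 1.045×10^-7 m⁴.
τ_max = T·r/J = 39.53 × 0.0166 / 1.045×10^-7 = 6.260×10^6 Pa.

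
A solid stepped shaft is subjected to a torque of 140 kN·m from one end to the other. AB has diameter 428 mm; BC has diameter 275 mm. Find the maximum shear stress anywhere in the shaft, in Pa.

Under the same torque, τ_max = 16T/(πd³) is largest where d is smallest — segment BC (d = 275 mm).
τ_max = 16·140000/(π·(0.275)³) = 3.428×10^7 Pa.

3.43e7 Pa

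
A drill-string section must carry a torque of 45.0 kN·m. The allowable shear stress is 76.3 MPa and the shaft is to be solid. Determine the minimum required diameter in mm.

144 mm

For a solid shaft τ_max = 16T/(πd³), so d = (16T/(π τ_allow))^(1/3) = (16·45000/(π·7.63×10^7))^(1/3) = 0.1443 m.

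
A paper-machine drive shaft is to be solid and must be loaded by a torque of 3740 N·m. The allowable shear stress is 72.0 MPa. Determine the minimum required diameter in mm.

64.2 mm

For a solid shaft τ_max = 16T/(πd³), so d = (16T/(π τ_allow))^(1/3) = (16·3740/(π·7.20×10^7))^(1/3) = 0.06420 m.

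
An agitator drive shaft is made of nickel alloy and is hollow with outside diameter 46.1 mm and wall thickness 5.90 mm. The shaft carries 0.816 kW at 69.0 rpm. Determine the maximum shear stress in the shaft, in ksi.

ω = 2π·69.0/60 = 7.226 rad/s, so T = P/ω = 0.816×10³ / 7.226 = 112.9 N·m.
J = π(d_o⁴ − d_i⁴)/32 = π(0.0461⁴ − 0.0343⁴)/32 = 3.075×10^-7 m⁴.
τ_max = T·r/J = 112.9 × 0.0231 / 3.075×10^-7 = 8.465×10^6 Pa.

1.23 ksi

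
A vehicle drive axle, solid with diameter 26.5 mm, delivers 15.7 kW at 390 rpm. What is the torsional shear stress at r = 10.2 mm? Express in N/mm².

ω = 2π·390/60 = 40.84 rad/s, so T = P/ω = 15.7×10³ / 40.84 = 384.4 N·m.
J = πd⁴/32 = π(0.0265)⁴/32 = 4.842×10^-8 m⁴.
Shear stress varies linearly with radius: τ = T·r/J = 384.4 × 0.0102 / 4.842×10^-8 = 8.099×10^7 Pa.

81.0 N/mm²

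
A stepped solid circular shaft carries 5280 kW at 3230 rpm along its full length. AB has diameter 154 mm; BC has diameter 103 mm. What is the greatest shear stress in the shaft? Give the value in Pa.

ω = 2π·3230/60 = 338.2 rad/s, so T = P/ω = 5280×10³ / 338.2 = 15610 N·m.
Under the same torque, τ_max = 16T/(πd³) is largest where d is smallest — segment BC (d = 103 mm).
τ_max = 16·15610/(π·(0.103)³) = 7.275×10^7 Pa.

7.28e7 Pa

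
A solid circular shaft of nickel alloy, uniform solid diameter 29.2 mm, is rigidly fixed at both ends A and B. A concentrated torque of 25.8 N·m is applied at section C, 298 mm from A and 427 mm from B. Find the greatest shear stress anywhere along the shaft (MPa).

With uniform GJ and both ends fixed, compatibility θ_AC = θ_CB gives T_A·a = T_B·b, together with T_A + T_B = T₀.
T_A = T₀·b/(a+b) = 25.80·427/725.0 = 15.20 N·m; T_B = 10.60 N·m.
τ in each portion: τ_AC = 3.11×10^6 Pa, τ_CB = 2.17×10^6 Pa; maximum is in AC.
τ_max = T_AC·r/J = 15.20·0.0146/7.14×10^-8 = 3.108×10^6 Pa.

3.11 MPa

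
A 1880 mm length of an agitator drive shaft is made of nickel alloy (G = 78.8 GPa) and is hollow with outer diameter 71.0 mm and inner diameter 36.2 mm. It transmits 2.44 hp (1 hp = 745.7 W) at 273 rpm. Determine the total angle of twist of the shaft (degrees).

0.0374°

ω = 2π·273/60 = 28.59 rad/s, so T = P/ω = 2.44×745.7 / 28.59 = 63.64 N·m.
J = π(d_o⁴ − d_i⁴)/32 = π(0.0710⁴ − 0.0362⁴)/32 = 2.326×10^-6 m⁴.
θ = T·L/(G·J) = 63.64 × 1.88 / (78.8×10⁹ × 2.326×10^-6) = 6.528×10^-4 rad.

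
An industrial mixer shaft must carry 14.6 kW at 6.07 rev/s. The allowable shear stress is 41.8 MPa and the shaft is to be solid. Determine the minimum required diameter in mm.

ω = 2π·6.07 = 38.14 rad/s, so T = P/ω = 14.6×10³ / 38.14 = 382.8 N·m.
For a solid shaft τ_max = 16T/(πd³), so d = (16T/(π τ_allow))^(1/3) = (16·382.8/(π·4.18×10^7))^(1/3) = 0.03600 m.

36.0 mm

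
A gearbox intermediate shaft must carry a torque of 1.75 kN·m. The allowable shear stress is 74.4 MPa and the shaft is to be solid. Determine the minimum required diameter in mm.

For a solid shaft τ_max = 16T/(πd³), so d = (16T/(π τ_allow))^(1/3) = (16·1750/(π·7.44×10^7))^(1/3) = 0.04930 m.

49.3 mm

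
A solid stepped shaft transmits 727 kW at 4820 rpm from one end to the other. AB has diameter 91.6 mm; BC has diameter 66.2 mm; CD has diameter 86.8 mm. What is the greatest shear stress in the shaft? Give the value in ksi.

3.67 ksi

ω = 2π·4820/60 = 504.7 rad/s, so T = P/ω = 727×10³ / 504.7 = 1440 N·m.
Under the same torque, τ_max = 16T/(πd³) is largest where d is smallest — segment BC (d = 66.2 mm).
τ_max = 16·1440/(π·(0.0662)³) = 2.528×10^7 Pa.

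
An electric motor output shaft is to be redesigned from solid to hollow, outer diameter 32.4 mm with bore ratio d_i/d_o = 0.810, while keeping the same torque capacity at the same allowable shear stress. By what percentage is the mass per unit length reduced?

49.9 %

Equal τ_max and T ⇒ the solid shaft needs d_s³ = d_o³(1−k⁴), so d_s = 32.4·(1−0.810⁴)^(1/3) = 26.86 mm.
Area ratio A_h/A_s = d_o²(1−k²)/d_s² = (1−k²)/(1−k⁴)^(2/3) = 0.5005.
Mass saving = 1 − 0.5005 = 49.9 %.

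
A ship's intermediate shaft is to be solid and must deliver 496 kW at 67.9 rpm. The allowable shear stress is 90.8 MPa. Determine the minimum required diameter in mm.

158 mm

ω = 2π·67.9/60 = 7.110 rad/s, so T = P/ω = 496×10³ / 7.110 = 69760 N·m.
For a solid shaft τ_max = 16T/(πd³), so d = (16T/(π τ_allow))^(1/3) = (16·69760/(π·9.08×10^7))^(1/3) = 0.1576 m.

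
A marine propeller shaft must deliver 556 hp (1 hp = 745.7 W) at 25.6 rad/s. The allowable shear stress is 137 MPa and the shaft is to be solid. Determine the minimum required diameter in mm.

84.4 mm

ω = 25.6 rad/s, so T = P/ω = 556×745.7 / 25.60 = 16200 N·m.
For a solid shaft τ_max = 16T/(πd³), so d = (16T/(π τ_allow))^(1/3) = (16·16200/(π·1.37×10^8))^(1/3) = 0.08444 m.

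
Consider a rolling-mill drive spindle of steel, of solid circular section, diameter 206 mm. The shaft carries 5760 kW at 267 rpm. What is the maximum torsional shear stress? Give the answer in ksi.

17.4 ksi

ω = 2π·267/60 = 27.96 rad/s, so T = P/ω = 5760×10³ / 27.96 = 206000 N·m.
J = πd⁴/32 = π(0.206)⁴/32 = 1.768×10^-4 m⁴.
τ_max = T·r/J = 206000 × 0.103 / 1.768×10^-4 = 1.200×10^8 Pa.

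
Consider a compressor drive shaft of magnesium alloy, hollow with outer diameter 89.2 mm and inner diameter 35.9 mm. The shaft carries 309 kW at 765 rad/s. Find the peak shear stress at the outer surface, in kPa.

ω = 765 rad/s, so T = P/ω = 309×10³ / 765.0 = 403.9 N·m.
J = π(d_o⁴ − d_i⁴)/32 = π(0.0892⁴ − 0.0359⁴)/32 = 6.052×10^-6 m⁴.
τ_max = T·r/J = 403.9 × 0.0446 / 6.052×10^-6 = 2.977×10^6 Pa.

2980 kPa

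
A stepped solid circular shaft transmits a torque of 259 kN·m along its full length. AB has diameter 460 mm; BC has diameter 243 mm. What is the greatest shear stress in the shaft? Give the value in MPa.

Under the same torque, τ_max = 16T/(πd³) is largest where d is smallest — segment BC (d = 243 mm).
τ_max = 16·259000/(π·(0.243)³) = 9.193×10^7 Pa.

91.9 MPa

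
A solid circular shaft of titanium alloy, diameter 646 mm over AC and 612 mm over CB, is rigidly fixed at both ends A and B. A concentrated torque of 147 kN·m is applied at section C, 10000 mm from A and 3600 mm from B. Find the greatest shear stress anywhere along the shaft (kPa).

2260 kPa

Compatibility: T_A·a/J_AC = T_B·b/J_CB with T_A + T_B = T₀.
J_AC = 0.0171 m⁴, J_CB = 0.0138 m⁴, so T_A = T₀·(J_AC/a)/((J_AC/a)+(J_CB/b)) = 45400 N·m, T_B = 101600 N·m.
τ in each portion: τ_AC = 8.58×10^5 Pa, τ_CB = 2.26×10^6 Pa; maximum is in CB.
τ_max = T_CB·r/J = 101600·0.306/0.0138 = 2.257×10^6 Pa.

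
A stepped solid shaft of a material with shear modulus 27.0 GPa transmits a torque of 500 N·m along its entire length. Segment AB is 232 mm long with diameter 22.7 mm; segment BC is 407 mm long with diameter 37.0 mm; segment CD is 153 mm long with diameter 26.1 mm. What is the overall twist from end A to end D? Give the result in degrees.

J_AB = π(0.0227)⁴/32 = 2.61×10^-8 m⁴; J_BC = π(0.0370)⁴/32 = 1.84×10^-7 m⁴; J_CD = π(0.0261)⁴/32 = 4.56×10^-8 m⁴.
θ = (T/G)·Σ L_i/J_i = (500.0/27.0×10⁹)·(0.232/2.61×10^-8 + 0.407/1.84×10^-7 + 0.153/4.56×10^-8) = 0.2680 rad.

15.4°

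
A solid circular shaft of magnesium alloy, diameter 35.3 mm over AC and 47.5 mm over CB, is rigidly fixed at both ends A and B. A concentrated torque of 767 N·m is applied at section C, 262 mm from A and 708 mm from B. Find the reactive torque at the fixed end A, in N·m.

347 N·m

Compatibility: T_A·a/J_AC = T_B·b/J_CB with T_A + T_B = T₀.
J_AC = 1.52×10^-7 m⁴, J_CB = 5.00×10^-7 m⁴, so T_A = T₀·(J_AC/a)/((J_AC/a)+(J_CB/b)) = 346.6 N·m, T_B = 420.4 N·m.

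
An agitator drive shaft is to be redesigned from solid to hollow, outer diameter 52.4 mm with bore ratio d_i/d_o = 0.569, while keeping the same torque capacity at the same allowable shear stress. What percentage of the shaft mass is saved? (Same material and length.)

Equal τ_max and T ⇒ the solid shaft needs d_s³ = d_o³(1−k⁴), so d_s = 52.4·(1−0.569⁴)^(1/3) = 50.50 mm.
Area ratio A_h/A_s = d_o²(1−k²)/d_s² = (1−k²)/(1−k⁴)^(2/3) = 0.7280.
Mass saving = 1 − 0.7280 = 27.2 %.

27.2 %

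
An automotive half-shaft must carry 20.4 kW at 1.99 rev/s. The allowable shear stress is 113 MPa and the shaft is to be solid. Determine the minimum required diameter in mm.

41.9 mm

ω = 2π·1.99 = 12.50 rad/s, so T = P/ω = 20.4×10³ / 12.50 = 1632 N·m.
For a solid shaft τ_max = 16T/(πd³), so d = (16T/(π τ_allow))^(1/3) = (16·1632/(π·1.13×10^8))^(1/3) = 0.04190 m.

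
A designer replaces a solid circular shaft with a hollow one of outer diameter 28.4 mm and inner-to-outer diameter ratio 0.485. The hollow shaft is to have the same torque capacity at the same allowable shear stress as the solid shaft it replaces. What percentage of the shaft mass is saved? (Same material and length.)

20.6 %

Equal τ_max and T ⇒ the solid shaft needs d_s³ = d_o³(1−k⁴), so d_s = 28.4·(1−0.485⁴)^(1/3) = 27.87 mm.
Area ratio A_h/A_s = d_o²(1−k²)/d_s² = (1−k²)/(1−k⁴)^(2/3) = 0.7944.
Mass saving = 1 − 0.7944 = 20.6 %.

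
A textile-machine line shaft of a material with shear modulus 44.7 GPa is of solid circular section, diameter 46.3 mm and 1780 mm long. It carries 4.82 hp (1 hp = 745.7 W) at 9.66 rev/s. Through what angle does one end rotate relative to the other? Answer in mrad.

5.23 mrad

ω = 2π·9.66 = 60.70 rad/s, so T = P/ω = 4.82×745.7 / 60.70 = 59.22 N·m.
J = πd⁴/32 = π(0.0463)⁴/32 = 4.512×10^-7 m⁴.
θ = T·L/(G·J) = 59.22 × 1.78 / (44.7×10⁹ × 4.512×10^-7) = 5.227×10^-3 rad.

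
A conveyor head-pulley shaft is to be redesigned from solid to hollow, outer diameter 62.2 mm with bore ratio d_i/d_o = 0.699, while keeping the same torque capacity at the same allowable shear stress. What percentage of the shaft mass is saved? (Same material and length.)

Equal τ_max and T ⇒ the solid shaft needs d_s³ = d_o³(1−k⁴), so d_s = 62.2·(1−0.699⁴)^(1/3) = 56.79 mm.
Area ratio A_h/A_s = d_o²(1−k²)/d_s² = (1−k²)/(1−k⁴)^(2/3) = 0.6134.
Mass saving = 1 − 0.6134 = 38.7 %.

38.7 %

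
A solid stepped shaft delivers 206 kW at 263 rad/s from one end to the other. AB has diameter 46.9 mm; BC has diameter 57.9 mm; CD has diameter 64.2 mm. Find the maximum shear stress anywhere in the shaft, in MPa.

38.7 MPa

ω = 263 rad/s, so T = P/ω = 206×10³ / 263.0 = 783.3 N·m.
Under the same torque, τ_max = 16T/(πd³) is largest where d is smallest — segment AB (d = 46.9 mm).
τ_max = 16·783.3/(π·(0.0469)³) = 3.867×10^7 Pa.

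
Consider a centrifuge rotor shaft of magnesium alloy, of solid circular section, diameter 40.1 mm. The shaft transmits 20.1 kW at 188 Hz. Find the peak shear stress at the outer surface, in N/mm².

1.34 N/mm²

ω = 2π·188 = 1181 rad/s, so T = P/ω = 20.1×10³ / 1181 = 17.02 N·m.
J = πd⁴/32 = π(0.0401)⁴/32 = 2.539×10^-7 m⁴.
τ_max = T·r/J = 17.02 × 0.0201 / 2.539×10^-7 = 1.344×10^6 Pa.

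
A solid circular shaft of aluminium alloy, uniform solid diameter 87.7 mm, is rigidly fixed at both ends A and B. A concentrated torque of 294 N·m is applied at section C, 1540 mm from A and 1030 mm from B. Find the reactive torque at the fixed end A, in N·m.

118 N·m

With uniform GJ and both ends fixed, compatibility θ_AC = θ_CB gives T_A·a = T_B·b, together with T_A + T_B = T₀.
T_A = T₀·b/(a+b) = 294.0·1030/2570 = 117.8 N·m; T_B = 176.2 N·m.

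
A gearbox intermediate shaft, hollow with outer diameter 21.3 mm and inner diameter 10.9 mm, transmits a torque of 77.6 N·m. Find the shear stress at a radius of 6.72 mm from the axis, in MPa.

27.7 MPa

J = π(d_o⁴ − d_i⁴)/32 = π(0.0213⁴ − 0.0109⁴)/32 = 1.882×10^-8 m⁴.
Shear stress varies linearly with radius: τ = T·r/J = 77.60 × 0.00672 / 1.882×10^-8 = 2.771×10^7 Pa.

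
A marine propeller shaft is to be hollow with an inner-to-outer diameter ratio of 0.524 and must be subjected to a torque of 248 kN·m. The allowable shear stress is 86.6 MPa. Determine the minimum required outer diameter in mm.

251 mm

For a hollow shaft with d_i/d_o = 0.524: τ_max = 16T/(π d_o³ (1−k⁴)), so d_o = [16T/(π τ_allow (1−k⁴))]^(1/3) = [16·248000/(π·8.66×10^7·0.9246)]^(1/3) = 0.2508 m.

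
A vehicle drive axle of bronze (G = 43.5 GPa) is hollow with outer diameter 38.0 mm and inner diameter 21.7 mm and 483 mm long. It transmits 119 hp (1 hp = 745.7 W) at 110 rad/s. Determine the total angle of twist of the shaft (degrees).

2.81°

ω = 110 rad/s, so T = P/ω = 119×745.7 / 110.0 = 806.7 N·m.
J = π(d_o⁴ − d_i⁴)/32 = π(0.0380⁴ − 0.0217⁴)/32 = 1.829×10^-7 m⁴.
θ = T·L/(G·J) = 806.7 × 0.483 / (43.5×10⁹ × 1.829×10^-7) = 0.04896 rad.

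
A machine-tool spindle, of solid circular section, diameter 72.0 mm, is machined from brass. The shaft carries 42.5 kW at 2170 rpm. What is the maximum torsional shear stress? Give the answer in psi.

ω = 2π·2170/60 = 227.2 rad/s, so T = P/ω = 42.5×10³ / 227.2 = 187.0 N·m.
J = πd⁴/32 = π(0.0720)⁴/32 = 2.638×10^-6 m⁴.
τ_max = T·r/J = 187.0 × 0.0360 / 2.638×10^-6 = 2.552×10^6 Pa.

370 psi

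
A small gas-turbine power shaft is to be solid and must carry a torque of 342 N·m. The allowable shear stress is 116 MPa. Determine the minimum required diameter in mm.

24.7 mm

For a solid shaft τ_max = 16T/(πd³), so d = (16T/(π τ_allow))^(1/3) = (16·342.0/(π·1.16×10^8))^(1/3) = 0.02467 m.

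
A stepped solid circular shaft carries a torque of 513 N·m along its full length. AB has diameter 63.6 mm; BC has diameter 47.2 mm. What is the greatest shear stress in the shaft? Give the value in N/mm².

Under the same torque, τ_max = 16T/(πd³) is largest where d is smallest — segment BC (d = 47.2 mm).
τ_max = 16·513.0/(π·(0.0472)³) = 2.485×10^7 Pa.

24.8 N/mm²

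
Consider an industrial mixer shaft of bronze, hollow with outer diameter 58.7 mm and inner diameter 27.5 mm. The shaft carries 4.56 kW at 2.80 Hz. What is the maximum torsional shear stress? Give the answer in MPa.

6.86 MPa

ω = 2π·2.80 = 17.59 rad/s, so T = P/ω = 4.56×10³ / 17.59 = 259.2 N·m.
J = π(d_o⁴ − d_i⁴)/32 = π(0.0587⁴ − 0.0275⁴)/32 = 1.109×10^-6 m⁴.
τ_max = T·r/J = 259.2 × 0.0294 / 1.109×10^-6 = 6.857×10^6 Pa.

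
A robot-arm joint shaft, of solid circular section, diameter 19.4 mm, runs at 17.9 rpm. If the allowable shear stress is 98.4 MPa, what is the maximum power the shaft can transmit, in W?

264 W

J = πd⁴/32 = π(0.0194)⁴/32 = 1.391×10^-8 m⁴.
T_max = τ_allow·J/r = 9.84×10^7 × 1.391×10^-8 / 0.00970 = 141.1 N·m.
ω = 2π·17.9/60 = 1.874 rad/s, so P_max = T_max·ω = 264.4 W.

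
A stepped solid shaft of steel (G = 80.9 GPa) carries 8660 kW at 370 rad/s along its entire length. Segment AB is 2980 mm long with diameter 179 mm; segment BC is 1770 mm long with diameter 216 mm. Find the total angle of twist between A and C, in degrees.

ω = 370 rad/s, so T = P/ω = 8660×10³ / 370.0 = 23410 N·m.
J_AB = π(0.179)⁴/32 = 1.01×10^-4 m⁴; J_BC = π(0.216)⁴/32 = 2.14×10^-4 m⁴.
θ = (T/G)·Σ L_i/J_i = (23410/80.9×10⁹)·(2.98/1.01×10^-4 + 1.77/2.14×10^-4) = 0.01095 rad.

0.627°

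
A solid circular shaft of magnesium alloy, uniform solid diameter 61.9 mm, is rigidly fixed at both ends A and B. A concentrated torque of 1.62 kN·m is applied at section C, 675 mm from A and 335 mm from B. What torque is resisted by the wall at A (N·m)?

With uniform GJ and both ends fixed, compatibility θ_AC = θ_CB gives T_A·a = T_B·b, together with T_A + T_B = T₀.
T_A = T₀·b/(a+b) = 1620·335/1010 = 537.3 N·m; T_B = 1083 N·m.

537 N·m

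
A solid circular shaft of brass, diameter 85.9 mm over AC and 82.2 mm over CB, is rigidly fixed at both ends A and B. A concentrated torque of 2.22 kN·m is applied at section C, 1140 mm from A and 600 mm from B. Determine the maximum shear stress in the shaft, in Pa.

1.25e7 Pa

Compatibility: T_A·a/J_AC = T_B·b/J_CB with T_A + T_B = T₀.
J_AC = 5.35×10^-6 m⁴, J_CB = 4.48×10^-6 m⁴, so T_A = T₀·(J_AC/a)/((J_AC/a)+(J_CB/b)) = 856.1 N·m, T_B = 1364 N·m.
τ in each portion: τ_AC = 6.88×10^6 Pa, τ_CB = 1.25×10^7 Pa; maximum is in CB.
τ_max = T_CB·r/J = 1364·0.0411/4.48×10^-6 = 1.251×10^7 Pa.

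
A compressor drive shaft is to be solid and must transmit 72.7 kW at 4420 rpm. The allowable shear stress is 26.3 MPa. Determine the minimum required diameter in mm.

ω = 2π·4420/60 = 462.9 rad/s, so T = P/ω = 72.7×10³ / 462.9 = 157.1 N·m.
For a solid shaft τ_max = 16T/(πd³), so d = (16T/(π τ_allow))^(1/3) = (16·157.1/(π·2.63×10^7))^(1/3) = 0.03122 m.

31.2 mm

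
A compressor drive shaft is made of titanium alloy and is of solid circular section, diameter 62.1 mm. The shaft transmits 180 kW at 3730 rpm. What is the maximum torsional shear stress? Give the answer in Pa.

ω = 2π·3730/60 = 390.6 rad/s, so T = P/ω = 180×10³ / 390.6 = 460.8 N·m.
J = πd⁴/32 = π(0.0621)⁴/32 = 1.460×10^-6 m⁴.
τ_max = T·r/J = 460.8 × 0.0311 / 1.460×10^-6 = 9.800×10^6 Pa.

9.80e6 Pa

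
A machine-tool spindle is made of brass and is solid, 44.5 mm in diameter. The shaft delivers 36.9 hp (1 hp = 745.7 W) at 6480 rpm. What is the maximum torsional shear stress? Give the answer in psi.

340 psi

ω = 2π·6480/60 = 678.6 rad/s, so T = P/ω = 36.9×745.7 / 678.6 = 40.55 N·m.
J = πd⁴/32 = π(0.0445)⁴/32 = 3.850×10^-7 m⁴.
τ_max = T·r/J = 40.55 × 0.0222 / 3.850×10^-7 = 2.344×10^6 Pa.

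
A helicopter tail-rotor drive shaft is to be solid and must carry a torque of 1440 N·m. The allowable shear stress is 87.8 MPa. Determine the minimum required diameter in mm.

43.7 mm

For a solid shaft τ_max = 16T/(πd³), so d = (16T/(π τ_allow))^(1/3) = (16·1440/(π·8.78×10^7))^(1/3) = 0.04371 m.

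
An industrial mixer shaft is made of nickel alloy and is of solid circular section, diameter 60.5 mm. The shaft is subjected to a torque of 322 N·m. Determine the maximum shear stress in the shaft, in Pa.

J = πd⁴/32 = π(0.0605)⁴/32 = 1.315×10^-6 m⁴.
τ_max = T·r/J = 322.0 × 0.0302 / 1.315×10^-6 = 7.406×10^6 Pa.

7.41e6 Pa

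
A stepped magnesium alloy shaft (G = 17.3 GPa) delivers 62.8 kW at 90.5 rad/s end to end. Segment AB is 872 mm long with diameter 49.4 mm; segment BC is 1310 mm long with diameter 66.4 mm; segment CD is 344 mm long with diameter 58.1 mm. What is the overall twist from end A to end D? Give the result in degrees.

ω = 90.5 rad/s, so T = P/ω = 62.8×10³ / 90.50 = 693.9 N·m.
J_AB = π(0.0494)⁴/32 = 5.85×10^-7 m⁴; J_BC = π(0.0664)⁴/32 = 1.91×10^-6 m⁴; J_CD = π(0.0581)⁴/32 = 1.12×10^-6 m⁴.
θ = (T/G)·Σ L_i/J_i = (693.9/17.3×10⁹)·(0.872/5.85×10^-7 + 1.31/1.91×10^-6 + 0.344/1.12×10^-6) = 0.09969 rad.

5.71°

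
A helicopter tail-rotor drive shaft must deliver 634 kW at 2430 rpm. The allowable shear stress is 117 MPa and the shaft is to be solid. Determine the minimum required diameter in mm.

ω = 2π·2430/60 = 254.5 rad/s, so T = P/ω = 634×10³ / 254.5 = 2491 N·m.
For a solid shaft τ_max = 16T/(πd³), so d = (16T/(π τ_allow))^(1/3) = (16·2491/(π·1.17×10^8))^(1/3) = 0.04769 m.

47.7 mm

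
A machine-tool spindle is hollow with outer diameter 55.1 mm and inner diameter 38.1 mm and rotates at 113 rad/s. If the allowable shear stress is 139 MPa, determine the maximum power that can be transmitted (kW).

398 kW

J = π(d_o⁴ − d_i⁴)/32 = π(0.0551⁴ − 0.0381⁴)/32 = 6.980×10^-7 m⁴.
T_max = τ_allow·J/r = 1.39×10^8 × 6.980×10^-7 / 0.0276 = 3522 N·m.
ω = 113 rad/s, so P_max = T_max·ω = 3.980×10^5 W.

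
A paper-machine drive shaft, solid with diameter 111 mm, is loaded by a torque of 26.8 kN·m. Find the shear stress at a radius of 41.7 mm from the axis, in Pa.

7.50e7 Pa

J = πd⁴/32 = π(0.111)⁴/32 = 1.490×10^-5 m⁴.
Shear stress varies linearly with radius: τ = T·r/J = 26800 × 0.0417 / 1.490×10^-5 = 7.499×10^7 Pa.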